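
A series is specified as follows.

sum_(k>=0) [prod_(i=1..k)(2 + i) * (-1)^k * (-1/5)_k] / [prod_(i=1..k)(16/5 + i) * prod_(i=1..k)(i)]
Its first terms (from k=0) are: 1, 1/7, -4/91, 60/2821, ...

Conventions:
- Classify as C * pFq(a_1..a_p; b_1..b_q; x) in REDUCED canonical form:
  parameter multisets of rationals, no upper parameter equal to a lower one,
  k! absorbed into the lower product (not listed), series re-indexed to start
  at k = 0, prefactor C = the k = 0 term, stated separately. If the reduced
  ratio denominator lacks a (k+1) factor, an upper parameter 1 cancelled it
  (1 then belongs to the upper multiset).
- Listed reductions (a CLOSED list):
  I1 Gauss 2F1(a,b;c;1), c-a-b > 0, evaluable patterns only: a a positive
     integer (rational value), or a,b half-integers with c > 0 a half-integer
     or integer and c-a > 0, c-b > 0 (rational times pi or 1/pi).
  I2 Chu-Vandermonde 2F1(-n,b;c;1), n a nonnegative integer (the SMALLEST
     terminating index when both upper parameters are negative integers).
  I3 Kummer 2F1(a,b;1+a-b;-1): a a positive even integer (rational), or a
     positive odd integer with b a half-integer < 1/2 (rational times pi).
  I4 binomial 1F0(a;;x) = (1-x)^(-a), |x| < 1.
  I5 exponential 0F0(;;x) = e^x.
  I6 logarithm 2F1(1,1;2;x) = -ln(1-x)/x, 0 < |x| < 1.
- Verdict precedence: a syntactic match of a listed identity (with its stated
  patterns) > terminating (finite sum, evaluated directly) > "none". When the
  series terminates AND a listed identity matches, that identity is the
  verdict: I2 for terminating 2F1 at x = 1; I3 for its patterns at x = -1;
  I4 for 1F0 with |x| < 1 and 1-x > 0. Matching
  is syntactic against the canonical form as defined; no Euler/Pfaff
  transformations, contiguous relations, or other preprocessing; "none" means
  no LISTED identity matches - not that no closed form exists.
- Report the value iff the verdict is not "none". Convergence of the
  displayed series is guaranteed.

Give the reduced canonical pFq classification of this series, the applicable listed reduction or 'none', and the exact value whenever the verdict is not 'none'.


The series (x = -1) is 2F1: upper {-1/5, 3}, lower {21/5}, prefactor 1. Verdict: no listed reduction: x = -1 and upper {-1/5, 3} fail every I1-I6 pattern.

Structural cue: with t_0 = 1, the running product (prefactor 1) telescopes to a rising factorial.
Consecutive-term ratio: r(k) = (-1) * (k-1/5) (k+3) / [(k+21/5) (k+1)] - poly over poly, x = (-1) from leading terms; C = 1 at k = 0.


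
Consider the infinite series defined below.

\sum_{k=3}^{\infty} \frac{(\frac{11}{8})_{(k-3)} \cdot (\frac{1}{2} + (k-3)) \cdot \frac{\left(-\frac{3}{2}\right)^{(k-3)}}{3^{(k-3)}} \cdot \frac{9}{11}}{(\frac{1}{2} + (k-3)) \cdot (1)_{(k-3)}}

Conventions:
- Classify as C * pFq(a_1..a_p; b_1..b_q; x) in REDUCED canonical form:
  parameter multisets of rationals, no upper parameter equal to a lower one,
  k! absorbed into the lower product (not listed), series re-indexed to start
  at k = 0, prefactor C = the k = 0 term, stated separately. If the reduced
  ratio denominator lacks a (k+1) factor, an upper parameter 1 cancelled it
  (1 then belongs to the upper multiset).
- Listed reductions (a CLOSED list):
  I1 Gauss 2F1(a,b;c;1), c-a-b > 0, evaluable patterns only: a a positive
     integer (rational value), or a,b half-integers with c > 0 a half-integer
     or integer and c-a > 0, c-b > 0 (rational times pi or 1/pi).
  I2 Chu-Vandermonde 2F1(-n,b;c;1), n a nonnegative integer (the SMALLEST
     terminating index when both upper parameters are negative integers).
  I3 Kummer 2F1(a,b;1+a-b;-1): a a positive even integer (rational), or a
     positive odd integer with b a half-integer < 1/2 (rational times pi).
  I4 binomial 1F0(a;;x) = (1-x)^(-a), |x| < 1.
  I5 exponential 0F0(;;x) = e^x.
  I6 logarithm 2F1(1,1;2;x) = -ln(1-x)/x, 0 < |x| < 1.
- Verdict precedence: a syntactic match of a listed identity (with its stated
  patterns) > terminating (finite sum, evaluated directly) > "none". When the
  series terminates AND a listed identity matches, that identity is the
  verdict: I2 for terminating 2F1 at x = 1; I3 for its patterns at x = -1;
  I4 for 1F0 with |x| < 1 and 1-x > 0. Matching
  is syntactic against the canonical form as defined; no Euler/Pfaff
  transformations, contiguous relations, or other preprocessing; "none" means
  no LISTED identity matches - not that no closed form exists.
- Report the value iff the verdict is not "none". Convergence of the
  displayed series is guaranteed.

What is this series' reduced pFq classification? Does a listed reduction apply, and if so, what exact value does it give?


x = -\frac{1}{2} here; the reduced form reads 1F0, upper {\frac{11}{8}}, lower {-}, C = \frac{9}{11}. Verdict: binomial (I4) fires (the 1F0 binomial series: exponent -11/8, x = -\frac{1}{2}). Exact value: \frac{9}{11} \cdot \left(\frac{3}{2}\right)^{-\frac{11}{8}}.

Structural cue: t_0 = \frac{9}{11} here, and the two k-th powers (prefactor 9/11) combine into one argument.
Ratio: r(k) = -\frac{1}{2} * (k+\frac{11}{8}) / [(k+1)] - poly over poly, x = -\frac{1}{2} from leading terms; C = \frac{9}{11} at k = 0.


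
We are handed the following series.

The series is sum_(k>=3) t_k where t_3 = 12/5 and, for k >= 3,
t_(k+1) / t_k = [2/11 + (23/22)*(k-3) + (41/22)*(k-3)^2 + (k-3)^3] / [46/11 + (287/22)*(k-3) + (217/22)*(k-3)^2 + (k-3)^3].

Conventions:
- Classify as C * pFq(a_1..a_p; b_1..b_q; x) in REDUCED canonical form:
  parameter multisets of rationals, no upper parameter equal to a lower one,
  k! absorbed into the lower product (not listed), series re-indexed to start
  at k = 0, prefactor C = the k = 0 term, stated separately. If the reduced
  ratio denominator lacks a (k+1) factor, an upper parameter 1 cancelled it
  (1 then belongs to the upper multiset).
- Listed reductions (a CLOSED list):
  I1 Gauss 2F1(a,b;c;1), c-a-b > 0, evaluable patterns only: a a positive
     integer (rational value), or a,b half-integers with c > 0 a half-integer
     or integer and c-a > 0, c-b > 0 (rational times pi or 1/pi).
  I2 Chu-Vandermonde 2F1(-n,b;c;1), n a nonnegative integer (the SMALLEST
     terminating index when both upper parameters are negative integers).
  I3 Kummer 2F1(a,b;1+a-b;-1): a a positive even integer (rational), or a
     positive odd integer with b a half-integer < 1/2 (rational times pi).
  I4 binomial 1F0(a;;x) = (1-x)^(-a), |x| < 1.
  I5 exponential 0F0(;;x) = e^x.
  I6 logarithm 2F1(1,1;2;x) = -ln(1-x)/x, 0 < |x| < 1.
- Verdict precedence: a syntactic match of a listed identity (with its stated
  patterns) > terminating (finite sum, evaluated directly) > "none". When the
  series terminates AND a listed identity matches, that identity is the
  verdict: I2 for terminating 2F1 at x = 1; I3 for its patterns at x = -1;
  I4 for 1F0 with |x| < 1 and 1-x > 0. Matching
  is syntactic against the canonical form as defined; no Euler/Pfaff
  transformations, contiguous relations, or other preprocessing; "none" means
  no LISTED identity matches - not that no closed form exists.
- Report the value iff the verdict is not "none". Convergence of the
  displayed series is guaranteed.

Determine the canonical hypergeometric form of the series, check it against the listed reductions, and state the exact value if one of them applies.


At argument 1: a 2F1 with upper {4/11, 1}, lower {92/11}, scaled by C = 12/5. Verdict (x = 1): Gauss (I1, integer-parameter pattern) applies (x = 1: the Gamma ratio telescopes since c-a-b = 7 > 0 and a = 1 in Z>0). Sum: 972/385.

The tell: x = 1 and cancel k + 1/2 from the displayed ratio first; then C = 12/5.
Consecutive-term ratio: r(k) = 1 * (k+4/11) (k+1) / [(k+92/11) (k+1)] - poly over poly, x = 1 from leading terms; C = 12/5 at k = 0.


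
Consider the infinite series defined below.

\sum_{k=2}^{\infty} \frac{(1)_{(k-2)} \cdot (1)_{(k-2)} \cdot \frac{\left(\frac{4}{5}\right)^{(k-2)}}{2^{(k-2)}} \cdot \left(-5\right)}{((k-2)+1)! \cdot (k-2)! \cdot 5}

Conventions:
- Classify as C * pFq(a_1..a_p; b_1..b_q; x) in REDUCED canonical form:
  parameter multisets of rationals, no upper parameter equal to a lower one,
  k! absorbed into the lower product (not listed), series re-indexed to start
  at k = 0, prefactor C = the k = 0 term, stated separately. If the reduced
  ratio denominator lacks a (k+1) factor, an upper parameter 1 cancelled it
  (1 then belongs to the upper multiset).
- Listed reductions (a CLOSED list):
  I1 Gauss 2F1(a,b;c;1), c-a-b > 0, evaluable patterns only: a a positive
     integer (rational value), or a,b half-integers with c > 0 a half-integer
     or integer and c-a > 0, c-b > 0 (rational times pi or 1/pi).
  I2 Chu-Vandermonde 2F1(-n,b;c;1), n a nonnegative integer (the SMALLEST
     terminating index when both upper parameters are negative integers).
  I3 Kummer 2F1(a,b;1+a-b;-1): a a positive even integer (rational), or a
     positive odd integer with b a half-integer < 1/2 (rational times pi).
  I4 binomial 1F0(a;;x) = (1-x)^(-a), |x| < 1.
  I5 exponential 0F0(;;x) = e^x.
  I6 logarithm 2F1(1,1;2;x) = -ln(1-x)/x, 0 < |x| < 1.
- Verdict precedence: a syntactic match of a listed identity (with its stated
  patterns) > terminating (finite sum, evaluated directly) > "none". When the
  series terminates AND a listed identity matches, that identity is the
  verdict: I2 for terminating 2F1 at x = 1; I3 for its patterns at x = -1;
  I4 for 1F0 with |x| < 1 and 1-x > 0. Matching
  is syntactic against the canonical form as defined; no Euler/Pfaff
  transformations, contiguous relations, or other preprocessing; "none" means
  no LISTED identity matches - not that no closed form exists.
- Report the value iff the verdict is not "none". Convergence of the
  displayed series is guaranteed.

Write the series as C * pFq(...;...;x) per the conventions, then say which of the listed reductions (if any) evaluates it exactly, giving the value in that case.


Classification (C = -1): 2F1 with upper {1, 1}, lower {2}, argument x = \frac{2}{5}. Verdict: this is the logarithmic series (I6) (the logarithm: parameters (1,1;2), x = \frac{2}{5}). Sum: \frac{5}{2} \cdot \ln\left(\frac{3}{5}\right).

Key observation: x = \frac{2}{5} and the two k-th powers (prefactor -1) combine into one argument.
Consecutive-term ratio: r(k) = \frac{2}{5} * (k+1) (k+1) / [(k+2) (k+1)] - poly over poly, x = \frac{2}{5} from leading terms; C = -1 at k = 0.


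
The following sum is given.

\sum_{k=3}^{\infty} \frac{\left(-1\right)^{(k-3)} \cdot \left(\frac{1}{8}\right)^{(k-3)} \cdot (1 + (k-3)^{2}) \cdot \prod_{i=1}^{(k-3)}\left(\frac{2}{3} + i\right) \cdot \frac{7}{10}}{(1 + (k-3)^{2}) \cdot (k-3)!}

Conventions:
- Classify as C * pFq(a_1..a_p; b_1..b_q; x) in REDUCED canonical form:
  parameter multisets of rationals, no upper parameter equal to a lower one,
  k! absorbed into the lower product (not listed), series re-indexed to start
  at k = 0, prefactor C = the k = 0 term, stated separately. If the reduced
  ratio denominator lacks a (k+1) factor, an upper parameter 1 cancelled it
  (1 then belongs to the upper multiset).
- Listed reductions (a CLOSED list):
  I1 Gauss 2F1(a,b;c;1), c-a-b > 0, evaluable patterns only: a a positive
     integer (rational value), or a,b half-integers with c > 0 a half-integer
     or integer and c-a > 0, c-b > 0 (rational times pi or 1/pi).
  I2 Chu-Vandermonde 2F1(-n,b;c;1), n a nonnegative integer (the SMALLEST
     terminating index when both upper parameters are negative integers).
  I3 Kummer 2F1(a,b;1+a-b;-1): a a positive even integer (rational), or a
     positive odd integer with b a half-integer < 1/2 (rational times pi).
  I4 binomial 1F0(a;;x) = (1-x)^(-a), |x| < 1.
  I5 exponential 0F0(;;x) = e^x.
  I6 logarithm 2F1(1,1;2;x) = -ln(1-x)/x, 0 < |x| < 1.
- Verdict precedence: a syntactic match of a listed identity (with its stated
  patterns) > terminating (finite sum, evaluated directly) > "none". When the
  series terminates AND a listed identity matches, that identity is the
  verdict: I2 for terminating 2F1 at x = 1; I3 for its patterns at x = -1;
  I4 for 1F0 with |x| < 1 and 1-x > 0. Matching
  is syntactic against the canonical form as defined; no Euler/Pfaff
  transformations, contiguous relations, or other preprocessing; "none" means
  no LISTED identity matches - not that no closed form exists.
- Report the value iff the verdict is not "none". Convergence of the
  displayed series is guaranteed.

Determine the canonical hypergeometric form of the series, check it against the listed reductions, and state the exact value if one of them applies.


x = -\frac{1}{8} here; the reduced form reads 1F0, upper {\frac{5}{3}}, lower {-}, C = \frac{7}{10}. Verdict: the binomial series (I4) matches (the 1F0 binomial series: exponent -5/3, x = -\frac{1}{8}). Exact value: \frac{7}{10} \cdot \left(\frac{9}{8}\right)^{-\frac{5}{3}}.

The tell: from the first term \frac{7}{10}: the running product (prefactor 7/10) telescopes to a rising factorial.
Term ratio: r(k) = -\frac{1}{8} * (k+\frac{5}{3}) / [(k+1)] - rational; roots negated = parameters, x = -\frac{1}{8}, C = \frac{7}{10}.


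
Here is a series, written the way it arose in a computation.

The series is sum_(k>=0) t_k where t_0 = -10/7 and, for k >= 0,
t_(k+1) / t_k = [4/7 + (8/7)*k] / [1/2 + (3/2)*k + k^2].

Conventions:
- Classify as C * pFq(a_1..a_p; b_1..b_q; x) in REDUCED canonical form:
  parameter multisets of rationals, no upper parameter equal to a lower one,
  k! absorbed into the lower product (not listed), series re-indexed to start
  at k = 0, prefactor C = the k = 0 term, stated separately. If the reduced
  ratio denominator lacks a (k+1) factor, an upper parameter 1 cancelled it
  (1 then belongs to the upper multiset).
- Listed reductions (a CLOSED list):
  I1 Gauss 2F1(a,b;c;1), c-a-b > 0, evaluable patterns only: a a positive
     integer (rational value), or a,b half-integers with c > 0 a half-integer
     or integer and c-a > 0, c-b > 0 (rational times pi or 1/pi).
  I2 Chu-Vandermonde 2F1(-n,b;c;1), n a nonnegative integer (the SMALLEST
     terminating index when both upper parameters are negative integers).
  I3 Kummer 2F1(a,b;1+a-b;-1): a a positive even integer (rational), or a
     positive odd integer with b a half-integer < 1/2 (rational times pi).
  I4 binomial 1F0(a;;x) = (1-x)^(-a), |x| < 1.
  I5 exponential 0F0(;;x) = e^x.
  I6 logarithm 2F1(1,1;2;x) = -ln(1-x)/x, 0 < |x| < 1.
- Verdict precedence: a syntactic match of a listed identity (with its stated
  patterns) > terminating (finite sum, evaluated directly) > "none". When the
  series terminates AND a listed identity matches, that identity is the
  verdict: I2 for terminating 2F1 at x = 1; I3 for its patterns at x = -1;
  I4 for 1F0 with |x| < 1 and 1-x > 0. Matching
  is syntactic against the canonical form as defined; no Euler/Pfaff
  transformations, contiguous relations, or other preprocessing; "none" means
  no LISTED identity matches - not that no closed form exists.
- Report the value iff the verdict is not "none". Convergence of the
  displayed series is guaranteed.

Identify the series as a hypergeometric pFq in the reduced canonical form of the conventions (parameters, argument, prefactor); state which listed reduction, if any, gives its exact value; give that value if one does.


Classification (C = -10/7): 0F0 with upper {-}, lower {-}, argument x = 8/7. Verdict: the exponential series (I5) applies (the 0F0 exponential series at x = 8/7). Sum: (-10/7) * e^(8/7).

Structural cue: with t_0 = -10/7, the expanded ratio factors over Q; C = -10/7, roots give parameters.
Ratio: r(k) = (8/7) * 1 / [(k+1)] ; factor over Q: parameters, x = (8/7), and C = -10/7.


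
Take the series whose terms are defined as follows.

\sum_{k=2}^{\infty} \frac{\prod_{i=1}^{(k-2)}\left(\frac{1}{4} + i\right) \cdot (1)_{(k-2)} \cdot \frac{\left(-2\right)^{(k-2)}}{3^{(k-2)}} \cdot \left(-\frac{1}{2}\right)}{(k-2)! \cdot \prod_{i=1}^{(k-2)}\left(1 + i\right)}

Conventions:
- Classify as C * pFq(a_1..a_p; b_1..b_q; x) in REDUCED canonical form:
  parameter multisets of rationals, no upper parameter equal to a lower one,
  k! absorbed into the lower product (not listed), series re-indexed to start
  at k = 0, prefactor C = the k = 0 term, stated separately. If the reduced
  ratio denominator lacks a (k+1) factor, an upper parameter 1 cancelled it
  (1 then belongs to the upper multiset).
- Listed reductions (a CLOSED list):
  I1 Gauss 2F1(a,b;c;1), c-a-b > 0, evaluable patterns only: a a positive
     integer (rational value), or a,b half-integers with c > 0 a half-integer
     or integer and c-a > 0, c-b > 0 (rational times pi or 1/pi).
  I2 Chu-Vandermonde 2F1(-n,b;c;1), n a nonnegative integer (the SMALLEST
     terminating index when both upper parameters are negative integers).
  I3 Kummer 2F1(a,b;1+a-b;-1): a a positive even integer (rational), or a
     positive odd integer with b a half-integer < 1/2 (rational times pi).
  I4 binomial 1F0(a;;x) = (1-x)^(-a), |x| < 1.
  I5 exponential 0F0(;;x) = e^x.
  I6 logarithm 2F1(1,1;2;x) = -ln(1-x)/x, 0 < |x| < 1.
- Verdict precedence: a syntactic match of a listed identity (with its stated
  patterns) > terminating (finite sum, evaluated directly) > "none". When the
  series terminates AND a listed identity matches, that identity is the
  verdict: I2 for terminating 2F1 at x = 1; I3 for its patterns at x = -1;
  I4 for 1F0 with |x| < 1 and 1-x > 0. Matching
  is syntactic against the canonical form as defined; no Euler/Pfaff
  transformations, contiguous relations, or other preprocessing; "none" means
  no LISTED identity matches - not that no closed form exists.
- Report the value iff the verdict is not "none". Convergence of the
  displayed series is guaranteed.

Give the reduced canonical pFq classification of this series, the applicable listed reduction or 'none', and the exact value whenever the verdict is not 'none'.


Prefactor -\frac{1}{2}, argument -\frac{2}{3}: 2F1 with upper {1, \frac{5}{4}} over lower {2}. Verdict: none. No listed pattern accepts 2F1(1, \frac{5}{4}; 2; -\frac{2}{3}).

Key step: x = -\frac{2}{3} and the running product (C = -1/2, x = -2/3) telescopes to a rising factorial.
Term ratio: r(k) = -\frac{2}{3} * (k+1) (k+\frac{5}{4}) / [(k+2) (k+1)] - poly over poly, x = -\frac{2}{3} from leading terms; C = -\frac{1}{2} at k = 0.


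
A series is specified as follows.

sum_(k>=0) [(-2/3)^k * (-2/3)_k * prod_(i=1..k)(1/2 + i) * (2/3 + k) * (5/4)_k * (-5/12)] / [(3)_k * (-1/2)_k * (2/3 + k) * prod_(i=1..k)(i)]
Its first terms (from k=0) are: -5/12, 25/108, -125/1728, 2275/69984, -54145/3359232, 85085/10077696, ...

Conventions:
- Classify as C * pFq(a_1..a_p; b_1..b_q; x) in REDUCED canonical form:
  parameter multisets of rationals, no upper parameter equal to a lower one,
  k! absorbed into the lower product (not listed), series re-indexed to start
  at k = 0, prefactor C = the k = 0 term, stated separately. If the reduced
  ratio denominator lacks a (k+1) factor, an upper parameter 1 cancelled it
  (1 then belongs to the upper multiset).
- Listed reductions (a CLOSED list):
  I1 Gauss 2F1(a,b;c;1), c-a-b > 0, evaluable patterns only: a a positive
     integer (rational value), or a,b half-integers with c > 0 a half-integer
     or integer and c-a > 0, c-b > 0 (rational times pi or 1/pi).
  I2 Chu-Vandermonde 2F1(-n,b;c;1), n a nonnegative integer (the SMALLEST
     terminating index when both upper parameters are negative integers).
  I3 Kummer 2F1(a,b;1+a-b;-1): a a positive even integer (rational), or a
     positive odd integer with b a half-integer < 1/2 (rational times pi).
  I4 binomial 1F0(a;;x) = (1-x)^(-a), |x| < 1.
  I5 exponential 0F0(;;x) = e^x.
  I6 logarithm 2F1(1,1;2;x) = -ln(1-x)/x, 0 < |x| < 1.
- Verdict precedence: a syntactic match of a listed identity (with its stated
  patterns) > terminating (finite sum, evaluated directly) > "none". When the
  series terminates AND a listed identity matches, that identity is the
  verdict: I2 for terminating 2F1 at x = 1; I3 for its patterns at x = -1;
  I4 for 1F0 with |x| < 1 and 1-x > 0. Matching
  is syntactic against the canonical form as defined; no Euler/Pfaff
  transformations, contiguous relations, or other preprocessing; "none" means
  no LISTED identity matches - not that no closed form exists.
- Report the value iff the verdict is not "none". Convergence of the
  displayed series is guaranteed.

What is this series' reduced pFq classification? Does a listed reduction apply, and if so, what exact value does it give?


The series (x = -2/3) is 3F2: upper {-2/3, 5/4, 3/2}, lower {-1/2, 3}, prefactor -5/12. Verdict: none (x = -2/3): each listed identity misses the multisets {-2/3, 5/4, 3/2} ; {-1/2, 3}.

The tell: from the first term -5/12: the running product (prefactor -5/12) telescopes to a rising factorial.
Ratio: r(k) = (-2/3) * (k-2/3) (k+5/4) (k+3/2) / [(k-1/2) (k+3) (k+1)] - rational; roots negated = parameters, x = (-2/3), C = -5/12.


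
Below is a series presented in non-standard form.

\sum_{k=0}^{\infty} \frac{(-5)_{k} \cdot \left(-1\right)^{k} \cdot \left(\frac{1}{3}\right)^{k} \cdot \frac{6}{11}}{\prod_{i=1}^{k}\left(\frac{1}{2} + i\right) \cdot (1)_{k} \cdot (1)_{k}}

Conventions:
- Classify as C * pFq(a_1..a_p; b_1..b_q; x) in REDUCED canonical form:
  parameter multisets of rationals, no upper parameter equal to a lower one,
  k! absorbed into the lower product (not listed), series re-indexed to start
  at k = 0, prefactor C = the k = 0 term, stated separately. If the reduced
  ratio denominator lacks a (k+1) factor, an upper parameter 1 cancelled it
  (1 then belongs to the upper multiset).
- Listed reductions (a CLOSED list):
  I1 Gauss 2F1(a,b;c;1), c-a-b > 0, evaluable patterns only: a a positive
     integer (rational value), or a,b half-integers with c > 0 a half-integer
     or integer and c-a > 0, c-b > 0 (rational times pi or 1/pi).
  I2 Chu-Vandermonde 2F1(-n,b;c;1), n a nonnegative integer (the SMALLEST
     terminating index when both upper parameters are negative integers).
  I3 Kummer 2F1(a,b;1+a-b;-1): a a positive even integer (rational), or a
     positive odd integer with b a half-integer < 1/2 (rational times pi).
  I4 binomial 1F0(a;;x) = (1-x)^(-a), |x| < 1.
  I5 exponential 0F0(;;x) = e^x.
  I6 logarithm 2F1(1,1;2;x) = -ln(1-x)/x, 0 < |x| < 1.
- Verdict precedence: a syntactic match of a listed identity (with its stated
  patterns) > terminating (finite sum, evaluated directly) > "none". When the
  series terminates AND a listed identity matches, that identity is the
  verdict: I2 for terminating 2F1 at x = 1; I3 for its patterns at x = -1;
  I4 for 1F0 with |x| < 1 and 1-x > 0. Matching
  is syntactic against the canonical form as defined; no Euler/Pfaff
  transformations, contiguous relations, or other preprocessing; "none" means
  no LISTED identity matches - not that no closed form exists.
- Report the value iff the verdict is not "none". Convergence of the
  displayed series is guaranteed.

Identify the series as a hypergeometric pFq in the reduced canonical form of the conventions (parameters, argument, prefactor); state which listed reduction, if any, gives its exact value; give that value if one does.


Classification (C = \frac{6}{11}): 1F2 with upper {-5}, lower {1, \frac{3}{2}}, argument x = -\frac{1}{3}. Verdict: terminating (-5 upstairs). 6 nonzero terms in all; added directly. Hence: \frac{171565358}{138929175}.

The tell: from the first term \frac{6}{11}: the lower running product (prefactor 6/11) is a rising factorial.
Ratio: r(k) = -\frac{1}{3} * (k-5) / [(k+1) (k+\frac{3}{2}) (k+1)] - rational in k, leading ratio -\frac{1}{3}; with t_0 = \frac{6}{11}, classification follows.


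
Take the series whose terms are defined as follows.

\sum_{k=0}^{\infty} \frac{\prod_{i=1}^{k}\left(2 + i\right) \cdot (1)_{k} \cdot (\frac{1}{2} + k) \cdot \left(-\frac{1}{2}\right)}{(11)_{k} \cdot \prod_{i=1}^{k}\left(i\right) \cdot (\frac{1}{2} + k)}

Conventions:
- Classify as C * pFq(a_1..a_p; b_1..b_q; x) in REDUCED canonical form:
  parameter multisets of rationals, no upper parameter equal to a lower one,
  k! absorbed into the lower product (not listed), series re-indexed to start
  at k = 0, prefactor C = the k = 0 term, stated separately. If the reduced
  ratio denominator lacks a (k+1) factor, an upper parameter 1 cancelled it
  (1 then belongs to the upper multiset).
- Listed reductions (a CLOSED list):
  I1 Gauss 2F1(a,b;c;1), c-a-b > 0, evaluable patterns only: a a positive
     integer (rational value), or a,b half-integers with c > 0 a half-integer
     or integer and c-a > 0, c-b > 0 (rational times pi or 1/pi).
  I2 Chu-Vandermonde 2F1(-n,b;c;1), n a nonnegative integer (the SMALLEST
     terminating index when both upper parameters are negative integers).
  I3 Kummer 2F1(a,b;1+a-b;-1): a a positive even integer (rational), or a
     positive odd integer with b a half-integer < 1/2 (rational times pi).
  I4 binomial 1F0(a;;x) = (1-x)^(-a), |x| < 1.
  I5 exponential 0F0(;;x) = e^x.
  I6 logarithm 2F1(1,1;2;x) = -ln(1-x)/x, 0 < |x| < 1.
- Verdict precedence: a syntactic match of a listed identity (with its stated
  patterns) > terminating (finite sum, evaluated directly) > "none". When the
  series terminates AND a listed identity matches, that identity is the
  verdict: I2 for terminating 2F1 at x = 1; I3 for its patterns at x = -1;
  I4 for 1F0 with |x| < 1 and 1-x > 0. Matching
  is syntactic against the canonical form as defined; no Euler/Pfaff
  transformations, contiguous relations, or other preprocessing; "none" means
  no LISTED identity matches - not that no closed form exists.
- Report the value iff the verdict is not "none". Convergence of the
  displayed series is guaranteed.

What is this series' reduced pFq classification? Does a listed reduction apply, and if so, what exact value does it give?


Prefactor -\frac{1}{2}, argument 1: 2F1 with upper {1, 3} over lower {11}. Verdict (x = 1): the Gauss summation I1 applies (x = 1: the Gamma ratio telescopes since c-a-b = 7 > 0 and a = 1 in Z>0). Value: -\frac{5}{7}.

Key step: t_0 = -\frac{1}{2} here, and the product of the first k integers (C = -1/2) is k!.
Step ratio: r(k) = 1 * (k+1) (k+3) / [(k+11) (k+1)] - rational in k, leading ratio 1; with t_0 = -\frac{1}{2}, classification follows.


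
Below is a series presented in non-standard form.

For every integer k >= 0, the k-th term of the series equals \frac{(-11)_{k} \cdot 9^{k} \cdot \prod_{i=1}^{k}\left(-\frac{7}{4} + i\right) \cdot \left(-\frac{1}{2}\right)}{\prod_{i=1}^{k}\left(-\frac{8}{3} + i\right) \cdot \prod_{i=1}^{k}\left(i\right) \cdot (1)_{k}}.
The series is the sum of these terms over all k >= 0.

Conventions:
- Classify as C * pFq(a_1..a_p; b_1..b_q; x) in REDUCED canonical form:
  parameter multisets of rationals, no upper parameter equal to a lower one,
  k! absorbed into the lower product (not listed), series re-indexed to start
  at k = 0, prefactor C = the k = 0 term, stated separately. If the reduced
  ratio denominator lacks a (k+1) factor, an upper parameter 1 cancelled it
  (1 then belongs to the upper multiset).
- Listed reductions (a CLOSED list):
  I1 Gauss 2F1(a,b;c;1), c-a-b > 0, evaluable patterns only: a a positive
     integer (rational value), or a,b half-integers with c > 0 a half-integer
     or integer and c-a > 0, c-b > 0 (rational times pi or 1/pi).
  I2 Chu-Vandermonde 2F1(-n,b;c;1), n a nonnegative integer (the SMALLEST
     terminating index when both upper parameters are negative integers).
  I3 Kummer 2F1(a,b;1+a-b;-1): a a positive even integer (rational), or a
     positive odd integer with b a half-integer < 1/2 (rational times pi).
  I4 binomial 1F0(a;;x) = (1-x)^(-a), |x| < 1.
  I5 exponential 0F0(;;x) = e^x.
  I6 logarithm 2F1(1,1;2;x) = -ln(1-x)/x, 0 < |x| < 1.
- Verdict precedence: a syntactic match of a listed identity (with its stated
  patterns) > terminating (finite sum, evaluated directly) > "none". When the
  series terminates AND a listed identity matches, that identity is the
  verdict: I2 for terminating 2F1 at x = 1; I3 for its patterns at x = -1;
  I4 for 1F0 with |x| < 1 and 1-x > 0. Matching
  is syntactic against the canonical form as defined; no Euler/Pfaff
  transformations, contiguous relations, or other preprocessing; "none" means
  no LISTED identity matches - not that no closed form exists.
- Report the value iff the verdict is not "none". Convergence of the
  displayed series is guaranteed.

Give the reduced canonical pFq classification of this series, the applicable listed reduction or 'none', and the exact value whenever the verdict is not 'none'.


Key observation: from the first term -\frac{1}{2}: the running product (prefactor -1/2) telescopes to a rising factorial.
Consecutive-term ratio: r(k) = 9 * (k-11) (k-\frac{3}{4}) / [(k-\frac{5}{3}) (k+1) (k+1)] ; factor over Q: parameters, x = 9, and C = -\frac{1}{2}.

With C = -\frac{1}{2}: the canonical form is 2F2(-11, -\frac{3}{4}; -\frac{5}{3}, 1; 9). Verdict: terminating. With -11 upstairs the series is a 12-term polynomial sum; evaluated term by term. Sum: \frac{426308342307729973}{28724741275648000}.


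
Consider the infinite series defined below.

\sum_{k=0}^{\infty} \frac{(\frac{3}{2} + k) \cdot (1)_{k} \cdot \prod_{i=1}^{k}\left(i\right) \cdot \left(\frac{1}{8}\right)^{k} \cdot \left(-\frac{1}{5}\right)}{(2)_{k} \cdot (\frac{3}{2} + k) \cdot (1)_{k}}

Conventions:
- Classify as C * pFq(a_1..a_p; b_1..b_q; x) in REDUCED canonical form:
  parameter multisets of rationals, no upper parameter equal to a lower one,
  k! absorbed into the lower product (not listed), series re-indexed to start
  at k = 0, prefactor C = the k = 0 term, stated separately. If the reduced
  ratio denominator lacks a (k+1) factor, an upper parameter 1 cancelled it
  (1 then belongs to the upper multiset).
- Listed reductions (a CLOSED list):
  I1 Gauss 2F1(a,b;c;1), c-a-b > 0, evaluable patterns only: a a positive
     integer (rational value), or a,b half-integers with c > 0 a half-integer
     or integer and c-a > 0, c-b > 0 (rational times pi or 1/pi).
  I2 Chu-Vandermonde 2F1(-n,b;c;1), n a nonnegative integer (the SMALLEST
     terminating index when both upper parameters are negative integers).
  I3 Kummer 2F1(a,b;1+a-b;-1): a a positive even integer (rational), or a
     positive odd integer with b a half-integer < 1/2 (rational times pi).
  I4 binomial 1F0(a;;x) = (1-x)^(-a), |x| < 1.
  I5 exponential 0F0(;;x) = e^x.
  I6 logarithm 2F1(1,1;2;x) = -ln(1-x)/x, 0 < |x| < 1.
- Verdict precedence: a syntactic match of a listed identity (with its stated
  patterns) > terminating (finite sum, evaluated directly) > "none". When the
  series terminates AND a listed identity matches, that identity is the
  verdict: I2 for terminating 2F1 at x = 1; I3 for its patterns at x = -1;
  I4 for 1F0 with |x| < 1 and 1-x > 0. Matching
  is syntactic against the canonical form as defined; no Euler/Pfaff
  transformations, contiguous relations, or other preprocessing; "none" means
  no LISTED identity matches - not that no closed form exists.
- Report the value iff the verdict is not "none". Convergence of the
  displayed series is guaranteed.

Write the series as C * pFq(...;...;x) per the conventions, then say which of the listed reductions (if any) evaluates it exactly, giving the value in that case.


Key observation: x = \frac{1}{8} and (1)_k (C = -1/5) is k! itself.
Consecutive-term ratio: r(k) = \frac{1}{8} * (k+1) (k+1) / [(k+2) (k+1)] ; factor over Q: parameters, x = \frac{1}{8}, and C = -\frac{1}{5}.

The series (x = \frac{1}{8}) is 2F1: upper {1, 1}, lower {2}, prefactor -\frac{1}{5}. Verdict: the logarithmic series (I6) matches (the logarithm: parameters (1,1;2), x = \frac{1}{8}). Exact value: \frac{8}{5} \cdot \ln\left(\frac{7}{8}\right).


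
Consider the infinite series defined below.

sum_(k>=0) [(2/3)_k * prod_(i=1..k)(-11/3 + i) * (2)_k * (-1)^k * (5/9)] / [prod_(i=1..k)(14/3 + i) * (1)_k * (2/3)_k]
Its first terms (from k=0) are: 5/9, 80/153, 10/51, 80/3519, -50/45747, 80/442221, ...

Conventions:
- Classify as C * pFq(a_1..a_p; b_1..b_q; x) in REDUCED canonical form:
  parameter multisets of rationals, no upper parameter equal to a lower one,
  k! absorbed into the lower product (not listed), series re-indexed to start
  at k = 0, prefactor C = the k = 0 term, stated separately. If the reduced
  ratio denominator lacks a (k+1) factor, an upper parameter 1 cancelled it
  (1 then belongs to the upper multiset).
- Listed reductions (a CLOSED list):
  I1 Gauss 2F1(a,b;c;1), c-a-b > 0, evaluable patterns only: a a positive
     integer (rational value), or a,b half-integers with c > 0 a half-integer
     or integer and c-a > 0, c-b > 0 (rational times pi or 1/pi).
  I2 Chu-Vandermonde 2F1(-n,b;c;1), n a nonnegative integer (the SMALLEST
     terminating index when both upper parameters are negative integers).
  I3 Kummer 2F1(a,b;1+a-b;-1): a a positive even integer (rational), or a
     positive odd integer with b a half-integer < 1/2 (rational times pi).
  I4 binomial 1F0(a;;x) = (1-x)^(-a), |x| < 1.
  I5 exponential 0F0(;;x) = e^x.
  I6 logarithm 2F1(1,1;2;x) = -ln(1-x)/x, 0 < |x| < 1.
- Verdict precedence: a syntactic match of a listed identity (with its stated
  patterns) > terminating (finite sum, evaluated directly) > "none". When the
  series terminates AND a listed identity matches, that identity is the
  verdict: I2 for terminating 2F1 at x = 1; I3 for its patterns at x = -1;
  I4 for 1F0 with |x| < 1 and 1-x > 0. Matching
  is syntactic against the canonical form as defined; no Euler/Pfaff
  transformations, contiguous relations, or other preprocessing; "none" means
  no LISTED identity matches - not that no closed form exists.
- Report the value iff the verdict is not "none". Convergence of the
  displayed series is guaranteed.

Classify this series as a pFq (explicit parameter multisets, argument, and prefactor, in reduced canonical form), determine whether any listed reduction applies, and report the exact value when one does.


This is 5/9 * 2F1(-8/3, 2; 17/3; -1) in reduced canonical form. Verdict: Kummer's theorem (I3) applies (x = -1; c = 17/3 equals 1+a-b for upper {-8/3, 2}: listed pattern). Sum: 35/27.

Key step: t_0 being 5/9, the running product (C = 5/9) telescopes to a rising factorial.
Consecutive-term ratio: r(k) = (-1) * (k-8/3) (k+2) / [(k+17/3) (k+1)] ; factor over Q: parameters, x = (-1), and C = 5/9.


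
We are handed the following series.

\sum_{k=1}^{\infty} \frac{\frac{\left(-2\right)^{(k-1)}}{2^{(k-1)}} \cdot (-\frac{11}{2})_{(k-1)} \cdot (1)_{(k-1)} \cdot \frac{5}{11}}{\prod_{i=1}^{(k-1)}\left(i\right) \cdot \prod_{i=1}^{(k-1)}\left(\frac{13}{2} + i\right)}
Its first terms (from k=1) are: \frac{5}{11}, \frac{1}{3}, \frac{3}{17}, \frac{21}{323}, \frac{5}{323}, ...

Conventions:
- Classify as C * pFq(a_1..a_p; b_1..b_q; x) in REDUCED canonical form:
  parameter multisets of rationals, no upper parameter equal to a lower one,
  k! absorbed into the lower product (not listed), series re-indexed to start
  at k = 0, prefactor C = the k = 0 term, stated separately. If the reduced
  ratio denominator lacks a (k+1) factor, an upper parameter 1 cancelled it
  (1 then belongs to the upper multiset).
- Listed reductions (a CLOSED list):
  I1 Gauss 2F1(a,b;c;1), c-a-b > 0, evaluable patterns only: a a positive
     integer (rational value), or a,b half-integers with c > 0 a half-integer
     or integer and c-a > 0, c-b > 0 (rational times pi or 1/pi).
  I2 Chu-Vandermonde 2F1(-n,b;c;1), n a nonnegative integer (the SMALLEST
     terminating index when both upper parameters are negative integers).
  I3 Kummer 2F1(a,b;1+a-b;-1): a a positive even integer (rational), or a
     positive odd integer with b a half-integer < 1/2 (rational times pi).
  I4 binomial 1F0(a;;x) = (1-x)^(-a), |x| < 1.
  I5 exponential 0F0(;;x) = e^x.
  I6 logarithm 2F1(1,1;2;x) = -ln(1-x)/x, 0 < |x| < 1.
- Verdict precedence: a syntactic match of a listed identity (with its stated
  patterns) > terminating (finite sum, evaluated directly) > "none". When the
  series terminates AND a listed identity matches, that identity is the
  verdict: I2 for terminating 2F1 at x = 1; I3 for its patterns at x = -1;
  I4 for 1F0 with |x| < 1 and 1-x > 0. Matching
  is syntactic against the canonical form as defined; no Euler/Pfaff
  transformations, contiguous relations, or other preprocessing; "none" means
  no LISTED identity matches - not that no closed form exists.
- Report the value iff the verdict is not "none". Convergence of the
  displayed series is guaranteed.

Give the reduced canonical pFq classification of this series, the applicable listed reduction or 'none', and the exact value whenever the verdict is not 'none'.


This is \frac{5}{11} * 2F1(-\frac{11}{2}, 1; \frac{15}{2}; -1) in reduced canonical form. Verdict: this is Kummer's theorem (I3) (x = -1; c = \frac{15}{2} equals 1+a-b for upper {-\frac{11}{2}, 1}: listed pattern). Its exact value is \frac{1365}{4096} \cdot \pi.

Key observation: x = -1 and the product of the first k integers (C = 5/11) is k!.
Consecutive-term ratio: r(k) = -1 * (k-\frac{11}{2}) (k+1) / [(k+\frac{15}{2}) (k+1)] ; factor over Q: parameters, x = -1, and C = \frac{5}{11}.


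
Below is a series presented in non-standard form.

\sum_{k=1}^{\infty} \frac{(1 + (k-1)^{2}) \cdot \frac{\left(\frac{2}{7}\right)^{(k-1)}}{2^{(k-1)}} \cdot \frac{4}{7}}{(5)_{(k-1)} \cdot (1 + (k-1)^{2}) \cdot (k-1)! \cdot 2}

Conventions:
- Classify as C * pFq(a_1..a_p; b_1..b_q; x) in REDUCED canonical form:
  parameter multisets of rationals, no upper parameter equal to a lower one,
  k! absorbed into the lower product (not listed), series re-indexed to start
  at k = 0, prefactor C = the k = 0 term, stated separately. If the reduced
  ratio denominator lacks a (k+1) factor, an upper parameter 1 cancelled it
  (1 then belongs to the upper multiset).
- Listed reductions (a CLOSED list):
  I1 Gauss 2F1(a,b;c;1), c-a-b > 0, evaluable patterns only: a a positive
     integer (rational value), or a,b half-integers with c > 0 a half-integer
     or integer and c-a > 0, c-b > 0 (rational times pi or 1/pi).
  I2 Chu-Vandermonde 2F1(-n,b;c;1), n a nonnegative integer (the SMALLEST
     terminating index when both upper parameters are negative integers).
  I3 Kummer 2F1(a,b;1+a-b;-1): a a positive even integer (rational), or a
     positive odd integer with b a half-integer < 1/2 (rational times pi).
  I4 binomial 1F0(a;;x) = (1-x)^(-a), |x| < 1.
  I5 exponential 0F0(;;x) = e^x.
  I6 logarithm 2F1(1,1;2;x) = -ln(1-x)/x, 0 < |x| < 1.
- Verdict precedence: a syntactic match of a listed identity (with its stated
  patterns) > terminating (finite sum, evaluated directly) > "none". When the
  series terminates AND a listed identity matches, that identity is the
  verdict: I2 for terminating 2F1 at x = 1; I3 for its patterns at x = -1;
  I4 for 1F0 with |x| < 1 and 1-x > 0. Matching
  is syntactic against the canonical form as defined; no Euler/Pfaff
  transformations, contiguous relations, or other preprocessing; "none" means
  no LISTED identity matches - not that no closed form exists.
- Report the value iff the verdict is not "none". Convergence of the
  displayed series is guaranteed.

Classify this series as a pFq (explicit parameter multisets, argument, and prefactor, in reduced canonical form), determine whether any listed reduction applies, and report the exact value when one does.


Prefactor \frac{2}{7}, argument \frac{1}{7}: 0F1 with upper {-} over lower {5}. Verdict: none. No listed pattern accepts 0F1(-; 5; \frac{1}{7}).

Key step: t_0 = \frac{2}{7} here, and the constant factors (C = 2/7, x = 1/7) combine into one prefactor.
Step ratio: r(k) = \frac{1}{7} * 1 / [(k+5) (k+1)] ; factor over Q: parameters, x = \frac{1}{7}, and C = \frac{2}{7}.


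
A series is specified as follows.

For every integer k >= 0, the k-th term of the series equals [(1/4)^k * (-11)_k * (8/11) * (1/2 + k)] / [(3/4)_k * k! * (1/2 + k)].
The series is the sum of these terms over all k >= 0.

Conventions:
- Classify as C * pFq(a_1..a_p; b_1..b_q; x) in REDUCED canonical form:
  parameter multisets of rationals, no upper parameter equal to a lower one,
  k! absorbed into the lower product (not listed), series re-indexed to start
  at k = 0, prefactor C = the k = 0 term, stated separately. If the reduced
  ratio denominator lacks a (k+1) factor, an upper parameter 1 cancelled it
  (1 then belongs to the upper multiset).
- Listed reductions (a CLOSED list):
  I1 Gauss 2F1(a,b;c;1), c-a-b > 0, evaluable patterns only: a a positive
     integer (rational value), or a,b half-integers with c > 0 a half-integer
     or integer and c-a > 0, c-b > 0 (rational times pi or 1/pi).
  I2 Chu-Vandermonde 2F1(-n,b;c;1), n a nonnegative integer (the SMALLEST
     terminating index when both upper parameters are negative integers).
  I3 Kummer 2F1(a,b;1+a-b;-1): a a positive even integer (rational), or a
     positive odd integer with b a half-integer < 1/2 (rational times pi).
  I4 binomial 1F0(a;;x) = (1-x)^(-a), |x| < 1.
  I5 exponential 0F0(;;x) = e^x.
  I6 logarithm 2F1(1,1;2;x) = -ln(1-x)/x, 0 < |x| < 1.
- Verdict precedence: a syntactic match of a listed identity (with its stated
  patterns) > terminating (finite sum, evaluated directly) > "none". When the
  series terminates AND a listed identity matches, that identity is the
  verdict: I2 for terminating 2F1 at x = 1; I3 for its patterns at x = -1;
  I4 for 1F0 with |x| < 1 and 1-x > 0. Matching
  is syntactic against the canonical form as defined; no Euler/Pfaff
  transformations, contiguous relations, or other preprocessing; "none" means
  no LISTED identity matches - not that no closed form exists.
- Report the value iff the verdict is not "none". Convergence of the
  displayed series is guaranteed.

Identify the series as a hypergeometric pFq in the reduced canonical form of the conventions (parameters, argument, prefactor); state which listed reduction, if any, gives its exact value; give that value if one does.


x = 1/4 here; the reduced form reads 1F1, upper {-11}, lower {3/4}, C = 8/11. Verdict: terminating - upper -11 stops the sum at k = 11; the 12 terms are added exactly. Sum: -57249005043712/116897678372475.

Key step: x = (1/4) and the factor k + 1/2 cancels (top and bottom), leaving C = 8/11, x = 1/4.
Adjacent-term ratio: r(k) = (1/4) * (k-11) / [(k+3/4) (k+1)] - rational; roots negated = parameters, x = (1/4), C = 8/11.
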